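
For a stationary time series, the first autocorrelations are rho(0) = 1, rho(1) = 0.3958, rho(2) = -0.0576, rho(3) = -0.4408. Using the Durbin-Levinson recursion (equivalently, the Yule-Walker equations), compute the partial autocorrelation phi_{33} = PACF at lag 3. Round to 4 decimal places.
\phi_{33} = -0.3950

The PACF at lag k is phi_{kk}, the last component of the solution
to the Yule-Walker system G_k phi = r_k where
  (G_k)_{ij} = rho(|i - j|), (r_k)_i = rho(i), i,j = 1..k.
Equivalently, Durbin-Levinson gives phi_{kk} iteratively:
  phi_{11} = rho(1)
  phi_{kk} = [rho(k) - sum_{j=1..k-1} phi_{k-1,j} rho(k-j)]
            / [1 - sum_{j=1..k-1} phi_{k-1,j} rho(j)],
  phi_{k,j} = phi_{k-1,j} - phi_{kk} phi_{k-1,k-j},  j = 1..k-1.
Step k = 1:
  phi_11 = rho(1) = 0.3958.
Step k = 2:
  phi_22 = [rho(2) - phi_11 rho(1)] / [1 - phi_11 rho(1)] = [-0.0576 - (0.3958)(0.3958)] / [1 - (0.3958)(0.3958)]
         = -0.21425764 / 0.84334236 = -0.254058.
  Update: phi_21 = phi_11 - phi_22 phi_11 = 0.3958 - (-0.254058)(0.3958) = 0.496356.
Step k = 3:
  phi_33 = [rho(3) - phi_21 rho(2) - phi_22 rho(1)] / [1 - phi_21 rho(1) - phi_22 rho(2)]
    numerator   = -0.4408 - (0.496356)(-0.0576) - (-0.254058)(0.3958) = -0.31165384
    denominator = 1 - (0.496356)(0.3958) - (-0.254058)(-0.0576) = 0.78890855
  phi_33 = -0.31165384 / 0.78890855 = -0.395.
Therefore phi_{33} = -0.3950.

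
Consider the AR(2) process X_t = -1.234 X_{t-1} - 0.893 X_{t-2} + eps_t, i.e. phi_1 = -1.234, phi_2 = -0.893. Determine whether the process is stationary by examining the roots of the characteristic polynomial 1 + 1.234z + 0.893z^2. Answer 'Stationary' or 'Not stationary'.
\text{Stationary}

The AR(p) characteristic polynomial is P(z) = 1 + 1.234z + 0.893z^2.
Stationarity requires all roots to lie outside the unit circle, i.e. |z| > 1 for every root.
Set 1 + (1.234) z + (0.893) z^2 = 0, i.e. a z^2 + b z + c = 0 with a = 0.893, b = 1.234, c = 1.
Discriminant D = b^2 - 4ac = (1.234)^2 - 4*(0.893)*1 = 1.522756 - (3.572) = -2.049244.
D < 0, so the roots are the complex-conjugate pair z = (-b +/- i sqrt(-D)) / (2a) = -0.6909 +/- 0.8015i.
For a conjugate pair |z|^2 = z * conj(z) = (product of roots) = c/a = 1/(0.893) = 1.119821, so |z| = sqrt(1.119821) = 1.0582 for both roots.
Moduli of all roots: 1.0582, 1.0582.
All moduli strictly greater than 1? Yes.
Verdict: Stationary.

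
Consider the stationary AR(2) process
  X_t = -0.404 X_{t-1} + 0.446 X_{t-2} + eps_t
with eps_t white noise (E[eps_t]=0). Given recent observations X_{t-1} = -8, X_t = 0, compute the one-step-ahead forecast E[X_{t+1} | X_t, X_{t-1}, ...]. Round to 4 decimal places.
E[X_{t+1} \mid \mathcal F_t] = -3.5680

For an AR(p) model X_t = c + sum_i phi_i X_{t-i} + eps_t, the
one-step-ahead conditional mean is
  E[X_{t+1} | X_t, ...] = c + sum_i phi_i X_{t+1-i}.
Substitute known values:
  E[X_{t+1} | ...] = (-0.404) * (0) + (0.446) * (-8)
                   = -3.5680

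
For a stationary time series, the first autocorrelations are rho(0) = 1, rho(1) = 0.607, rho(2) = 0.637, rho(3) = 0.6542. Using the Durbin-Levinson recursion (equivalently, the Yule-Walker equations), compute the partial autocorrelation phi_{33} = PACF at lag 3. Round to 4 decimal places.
\phi_{33} = 0.3360

The PACF at lag k is phi_{kk}, the last component of the solution
to the Yule-Walker system G_k phi = r_k where
  (G_k)_{ij} = rho(|i - j|), (r_k)_i = rho(i), i,j = 1..k.
Equivalently, Durbin-Levinson gives phi_{kk} iteratively:
  phi_{11} = rho(1)
  phi_{kk} = [rho(k) - sum_{j=1..k-1} phi_{k-1,j} rho(k-j)]
            / [1 - sum_{j=1..k-1} phi_{k-1,j} rho(j)],
  phi_{k,j} = phi_{k-1,j} - phi_{kk} phi_{k-1,k-j},  j = 1..k-1.
Step k = 1:
  phi_11 = rho(1) = 0.607.
Step k = 2:
  phi_22 = [rho(2) - phi_11 rho(1)] / [1 - phi_11 rho(1)] = [0.637 - (0.607)(0.607)] / [1 - (0.607)(0.607)]
         = 0.268551 / 0.631551 = 0.425225.
  Update: phi_21 = phi_11 - phi_22 phi_11 = 0.607 - (0.425225)(0.607) = 0.348889.
Step k = 3:
  phi_33 = [rho(3) - phi_21 rho(2) - phi_22 rho(1)] / [1 - phi_21 rho(1) - phi_22 rho(2)]
    numerator   = 0.6542 - (0.348889)(0.637) - (0.425225)(0.607) = 0.17384659
    denominator = 1 - (0.348889)(0.607) - (0.425225)(0.637) = 0.51735652
  phi_33 = 0.17384659 / 0.51735652 = 0.336.
Therefore phi_{33} = 0.3360.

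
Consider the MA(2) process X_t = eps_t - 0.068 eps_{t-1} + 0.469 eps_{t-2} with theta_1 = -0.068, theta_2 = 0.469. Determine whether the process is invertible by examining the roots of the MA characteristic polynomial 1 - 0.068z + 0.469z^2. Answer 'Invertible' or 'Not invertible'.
\text{Invertible}

The MA(q) characteristic polynomial is P(z) = 1 - 0.068z + 0.469z^2.
Invertibility requires all roots to lie outside the unit circle, i.e. |z| > 1 for every root.
Set 1 + (-0.068) z + (0.469) z^2 = 0, i.e. a z^2 + b z + c = 0 with a = 0.469, b = -0.068, c = 1.
Discriminant D = b^2 - 4ac = (-0.068)^2 - 4*(0.469)*1 = 0.004624 - (1.876) = -1.871376.
D < 0, so the roots are the complex-conjugate pair z = (-b +/- i sqrt(-D)) / (2a) = 0.0725 +/- 1.4584i.
For a conjugate pair |z|^2 = z * conj(z) = (product of roots) = c/a = 1/(0.469) = 2.132196, so |z| = sqrt(2.132196) = 1.4602 for both roots.
Moduli of all roots: 1.4602, 1.4602.
All moduli strictly greater than 1? Yes.
Verdict: Invertible.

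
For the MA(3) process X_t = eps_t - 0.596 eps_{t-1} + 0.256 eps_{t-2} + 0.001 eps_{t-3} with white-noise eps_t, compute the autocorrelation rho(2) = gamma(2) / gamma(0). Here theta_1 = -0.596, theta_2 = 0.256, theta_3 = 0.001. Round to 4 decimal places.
\rho(2) = 0.1798

For an MA(q) process with theta_0 = 1, the autocovariance is
  gamma(k) = sigma^2 * sum_{i=0..q-k} theta_i * theta_{i+k},
and rho(k) = gamma(k) / gamma(0). Sigma^2 cancels.
  numerator   = (1)*(0.256) + (-0.596)*(0.001) = 0.255404.
  denominator = (1)^2 + (-0.596)^2 + (0.256)^2 + (0.001)^2 = 1.420753.
  rho(2) = 0.255404 / 1.420753 = 0.1798.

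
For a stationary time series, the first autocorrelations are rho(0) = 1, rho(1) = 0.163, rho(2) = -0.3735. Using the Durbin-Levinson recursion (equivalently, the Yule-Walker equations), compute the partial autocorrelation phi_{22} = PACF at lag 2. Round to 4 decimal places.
\phi_{22} = -0.4110

The PACF at lag k is phi_{kk}, the last component of the solution
to the Yule-Walker system G_k phi = r_k where
  (G_k)_{ij} = rho(|i - j|), (r_k)_i = rho(i), i,j = 1..k.
Equivalently, Durbin-Levinson gives phi_{kk} iteratively:
  phi_{11} = rho(1)
  phi_{kk} = [rho(k) - sum_{j=1..k-1} phi_{k-1,j} rho(k-j)]
            / [1 - sum_{j=1..k-1} phi_{k-1,j} rho(j)],
  phi_{k,j} = phi_{k-1,j} - phi_{kk} phi_{k-1,k-j},  j = 1..k-1.
Step k = 1:
  phi_11 = rho(1) = 0.163.
Step k = 2:
  phi_22 = [rho(2) - phi_11 rho(1)] / [1 - phi_11 rho(1)] = [-0.3735 - (0.163)(0.163)] / [1 - (0.163)(0.163)]
         = -0.400069 / 0.973431 = -0.411.
Therefore phi_{22} = -0.4110.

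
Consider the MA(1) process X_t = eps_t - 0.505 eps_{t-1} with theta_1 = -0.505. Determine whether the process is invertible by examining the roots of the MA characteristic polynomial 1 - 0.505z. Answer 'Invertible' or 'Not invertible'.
\text{Invertible}

The MA(q) characteristic polynomial is P(z) = 1 - 0.505z.
Invertibility requires all roots to lie outside the unit circle, i.e. |z| > 1 for every root.
This is linear in z: 1 + (-0.505) z = 0  =>  z = -1/(-0.505) = 1.980198,  |z| = 1.980198.
Moduli of all roots: 1.9802.
All moduli strictly greater than 1? Yes.
Verdict: Invertible.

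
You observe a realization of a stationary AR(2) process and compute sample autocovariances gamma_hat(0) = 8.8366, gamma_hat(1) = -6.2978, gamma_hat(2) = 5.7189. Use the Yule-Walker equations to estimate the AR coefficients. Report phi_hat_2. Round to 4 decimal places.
\hat\phi_{2} = 0.2830

The Yule-Walker equations for an AR(p) process read, in matrix form,
  Gamma_p phi = r_p,   with   (Gamma_p)_{ij} = gamma(|i - j|),
                       (r_p)_i = gamma(i),   i,j = 1..p.
Substitute the sample gammas (Toeplitz matrix and right-hand side of size 2):
  Gamma_p = [[8.8366, -6.2978], [-6.2978, 8.8366]]
  r_p     = [-6.2978, 5.7189]
Written out:
  8.8366 phi_1 - 6.2978 phi_2 = -6.2978
  -6.2978 phi_1 + 8.8366 phi_2 = 5.7189
Solve by Cramer's rule:
  det = gamma(0)^2 - gamma(1)^2 = (8.8366)^2 - (-6.2978)^2 = 78.08549956 - 39.66228484 = 38.42321472
  phi_hat_1 = [gamma(1) gamma(0) - gamma(1) gamma(2)] / det = [(-6.2978)(8.8366) - (-6.2978)(5.7189)] / 38.42321472 = -19.63465106 / 38.42321472 = -0.511
  phi_hat_2 = [gamma(0) gamma(2) - gamma(1)^2] / det = [(8.8366)(5.7189) - (-6.2978)^2] / 38.42321472 = 10.8733469 / 38.42321472 = 0.283
So phi_hat = [-0.5110, 0.2830].
Therefore phi_hat_2 = 0.2830.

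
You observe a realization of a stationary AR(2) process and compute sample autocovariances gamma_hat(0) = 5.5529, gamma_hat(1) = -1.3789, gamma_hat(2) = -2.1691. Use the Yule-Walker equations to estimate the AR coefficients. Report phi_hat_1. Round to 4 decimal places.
\hat\phi_{1} = -0.3680

The Yule-Walker equations for an AR(p) process read, in matrix form,
  Gamma_p phi = r_p,   with   (Gamma_p)_{ij} = gamma(|i - j|),
                       (r_p)_i = gamma(i),   i,j = 1..p.
Substitute the sample gammas (Toeplitz matrix and right-hand side of size 2):
  Gamma_p = [[5.5529, -1.3789], [-1.3789, 5.5529]]
  r_p     = [-1.3789, -2.1691]
Written out:
  5.5529 phi_1 - 1.3789 phi_2 = -1.3789
  -1.3789 phi_1 + 5.5529 phi_2 = -2.1691
Solve by Cramer's rule:
  det = gamma(0)^2 - gamma(1)^2 = (5.5529)^2 - (-1.3789)^2 = 30.83469841 - 1.90136521 = 28.9333332
  phi_hat_1 = [gamma(1) gamma(0) - gamma(1) gamma(2)] / det = [(-1.3789)(5.5529) - (-1.3789)(-2.1691)] / 28.9333332 = -10.6478658 / 28.9333332 = -0.368
  phi_hat_2 = [gamma(0) gamma(2) - gamma(1)^2] / det = [(5.5529)(-2.1691) - (-1.3789)^2] / 28.9333332 = -13.9461606 / 28.9333332 = -0.482
So phi_hat = [-0.3680, -0.4820].
Therefore phi_hat_1 = -0.3680.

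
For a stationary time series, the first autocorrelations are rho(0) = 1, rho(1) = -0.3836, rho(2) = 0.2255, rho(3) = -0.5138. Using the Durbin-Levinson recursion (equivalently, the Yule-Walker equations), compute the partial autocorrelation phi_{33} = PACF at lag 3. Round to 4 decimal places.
\phi_{33} = -0.4730

The PACF at lag k is phi_{kk}, the last component of the solution
to the Yule-Walker system G_k phi = r_k where
  (G_k)_{ij} = rho(|i - j|), (r_k)_i = rho(i), i,j = 1..k.
Equivalently, Durbin-Levinson gives phi_{kk} iteratively:
  phi_{11} = rho(1)
  phi_{kk} = [rho(k) - sum_{j=1..k-1} phi_{k-1,j} rho(k-j)]
            / [1 - sum_{j=1..k-1} phi_{k-1,j} rho(j)],
  phi_{k,j} = phi_{k-1,j} - phi_{kk} phi_{k-1,k-j},  j = 1..k-1.
Step k = 1:
  phi_11 = rho(1) = -0.3836.
Step k = 2:
  phi_22 = [rho(2) - phi_11 rho(1)] / [1 - phi_11 rho(1)] = [0.2255 - (-0.3836)(-0.3836)] / [1 - (-0.3836)(-0.3836)]
         = 0.07835104 / 0.85285104 = 0.09187.
  Update: phi_21 = phi_11 - phi_22 phi_11 = -0.3836 - (0.09187)(-0.3836) = -0.348359.
Step k = 3:
  phi_33 = [rho(3) - phi_21 rho(2) - phi_22 rho(1)] / [1 - phi_21 rho(1) - phi_22 rho(2)]
    numerator   = -0.5138 - (-0.348359)(0.2255) - (0.09187)(-0.3836) = -0.40000392
    denominator = 1 - (-0.348359)(-0.3836) - (0.09187)(0.2255) = 0.84565297
  phi_33 = -0.40000392 / 0.84565297 = -0.473.
Therefore phi_{33} = -0.4730.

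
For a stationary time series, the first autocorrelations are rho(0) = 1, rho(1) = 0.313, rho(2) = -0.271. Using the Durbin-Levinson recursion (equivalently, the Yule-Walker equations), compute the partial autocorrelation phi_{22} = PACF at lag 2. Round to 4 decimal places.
\phi_{22} = -0.4090

The PACF at lag k is phi_{kk}, the last component of the solution
to the Yule-Walker system G_k phi = r_k where
  (G_k)_{ij} = rho(|i - j|), (r_k)_i = rho(i), i,j = 1..k.
Equivalently, Durbin-Levinson gives phi_{kk} iteratively:
  phi_{11} = rho(1)
  phi_{kk} = [rho(k) - sum_{j=1..k-1} phi_{k-1,j} rho(k-j)]
            / [1 - sum_{j=1..k-1} phi_{k-1,j} rho(j)],
  phi_{k,j} = phi_{k-1,j} - phi_{kk} phi_{k-1,k-j},  j = 1..k-1.
Step k = 1:
  phi_11 = rho(1) = 0.313.
Step k = 2:
  phi_22 = [rho(2) - phi_11 rho(1)] / [1 - phi_11 rho(1)] = [-0.271 - (0.313)(0.313)] / [1 - (0.313)(0.313)]
         = -0.368969 / 0.902031 = -0.409.
Therefore phi_{22} = -0.4090.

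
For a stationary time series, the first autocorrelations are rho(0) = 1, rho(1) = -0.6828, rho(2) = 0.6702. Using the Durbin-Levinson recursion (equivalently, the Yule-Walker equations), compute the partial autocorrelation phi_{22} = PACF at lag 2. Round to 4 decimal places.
\phi_{22} = 0.3821

The PACF at lag k is phi_{kk}, the last component of the solution
to the Yule-Walker system G_k phi = r_k where
  (G_k)_{ij} = rho(|i - j|), (r_k)_i = rho(i), i,j = 1..k.
Equivalently, Durbin-Levinson gives phi_{kk} iteratively:
  phi_{11} = rho(1)
  phi_{kk} = [rho(k) - sum_{j=1..k-1} phi_{k-1,j} rho(k-j)]
            / [1 - sum_{j=1..k-1} phi_{k-1,j} rho(j)],
  phi_{k,j} = phi_{k-1,j} - phi_{kk} phi_{k-1,k-j},  j = 1..k-1.
Step k = 1:
  phi_11 = rho(1) = -0.6828.
Step k = 2:
  phi_22 = [rho(2) - phi_11 rho(1)] / [1 - phi_11 rho(1)] = [0.6702 - (-0.6828)(-0.6828)] / [1 - (-0.6828)(-0.6828)]
         = 0.20398416 / 0.53378416 = 0.3821.
Therefore phi_{22} = 0.3821.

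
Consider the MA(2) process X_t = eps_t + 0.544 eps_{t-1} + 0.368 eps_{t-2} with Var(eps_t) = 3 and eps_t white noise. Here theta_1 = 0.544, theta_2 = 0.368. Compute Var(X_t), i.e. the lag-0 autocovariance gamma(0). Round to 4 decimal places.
\gamma(0) = 4.2941

For an MA(q) process X_t = eps_t + sum_i theta_i eps_{t-i} with
Var(eps_t) = sigma^2, the variance is
  gamma(0) = sigma^2 * (1 + sum_i theta_i^2).
  sum_i theta_i^2 = (0.544)^2 + (0.368)^2 = 0.295936 + 0.135424 = 0.43136.
  gamma(0) = 3 * (1 + 0.43136) = 3 * 1.43136 = 4.29408, which rounds to 4.2941.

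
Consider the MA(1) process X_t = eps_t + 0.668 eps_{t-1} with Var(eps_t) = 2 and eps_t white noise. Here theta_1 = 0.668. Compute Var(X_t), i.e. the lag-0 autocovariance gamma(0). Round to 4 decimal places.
\gamma(0) = 2.8924

For an MA(q) process X_t = eps_t + sum_i theta_i eps_{t-i} with
Var(eps_t) = sigma^2, the variance is
  gamma(0) = sigma^2 * (1 + sum_i theta_i^2).
  sum_i theta_i^2 = (0.668)^2 = 0.446224.
  gamma(0) = 2 * (1 + 0.446224) = 2 * 1.446224 = 2.892448, which rounds to 2.8924.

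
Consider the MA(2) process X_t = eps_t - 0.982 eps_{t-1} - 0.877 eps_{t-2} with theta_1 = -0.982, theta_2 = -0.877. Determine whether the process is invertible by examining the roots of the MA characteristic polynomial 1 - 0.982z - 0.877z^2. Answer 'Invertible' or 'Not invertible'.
\text{Not invertible}

The MA(q) characteristic polynomial is P(z) = 1 - 0.982z - 0.877z^2.
Invertibility requires all roots to lie outside the unit circle, i.e. |z| > 1 for every root.
Set 1 + (-0.982) z + (-0.877) z^2 = 0, i.e. a z^2 + b z + c = 0 with a = -0.877, b = -0.982, c = 1.
Discriminant D = b^2 - 4ac = (-0.982)^2 - 4*(-0.877)*1 = 0.964324 - (-3.508) = 4.472324.
D >= 0, so the roots are real: z = (-b +/- sqrt(D)) / (2a) = (0.982 +/- 2.114787) / (-1.754).
  z_1 = (0.982 + 2.114787) / (-1.754) = -1.7656,   |z_1| = 1.7656.
  z_2 = (0.982 - 2.114787) / (-1.754) = 0.6458,   |z_2| = 0.6458.
Moduli of all roots: 1.7656, 0.6458.
All moduli strictly greater than 1? No.
Verdict: Not invertible.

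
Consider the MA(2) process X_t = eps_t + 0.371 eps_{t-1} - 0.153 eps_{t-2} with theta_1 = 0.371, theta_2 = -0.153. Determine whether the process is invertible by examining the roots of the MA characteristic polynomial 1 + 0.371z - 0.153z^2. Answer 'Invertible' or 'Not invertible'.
\text{Invertible}

The MA(q) characteristic polynomial is P(z) = 1 + 0.371z - 0.153z^2.
Invertibility requires all roots to lie outside the unit circle, i.e. |z| > 1 for every root.
Set 1 + (0.371) z + (-0.153) z^2 = 0, i.e. a z^2 + b z + c = 0 with a = -0.153, b = 0.371, c = 1.
Discriminant D = b^2 - 4ac = (0.371)^2 - 4*(-0.153)*1 = 0.137641 - (-0.612) = 0.749641.
D >= 0, so the roots are real: z = (-b +/- sqrt(D)) / (2a) = (-0.371 +/- 0.865818) / (-0.306).
  z_1 = (-0.371 + 0.865818) / (-0.306) = -1.6171,   |z_1| = 1.6171.
  z_2 = (-0.371 - 0.865818) / (-0.306) = 4.0419,   |z_2| = 4.0419.
Moduli of all roots: 1.6171, 4.0419.
All moduli strictly greater than 1? Yes.
Verdict: Invertible.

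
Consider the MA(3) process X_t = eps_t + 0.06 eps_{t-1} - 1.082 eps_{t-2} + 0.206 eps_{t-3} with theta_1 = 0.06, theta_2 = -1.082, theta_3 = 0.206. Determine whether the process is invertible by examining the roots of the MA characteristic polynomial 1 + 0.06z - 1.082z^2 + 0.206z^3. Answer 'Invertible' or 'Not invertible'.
\text{Not invertible}

The MA(q) characteristic polynomial is P(z) = 1 + 0.06z - 1.082z^2 + 0.206z^3.
Invertibility requires all roots to lie outside the unit circle, i.e. |z| > 1 for every root.
Degree 3: look for a simple real root z0 first, then factor out (1 - z/z0) and solve the remaining quadratic.
Testing z0 = 5: P(5) = 1 + (0.06)(5) + (-1.082)(5)^2 + (0.206)(5)^3
  = 1 + (0.3) + (-27.05) + (25.75) = 0.  So z_0 = 5 is a root, |z_0| = 5.
Divide out the factor (1 - 0.2 z) = (1 - z/z0) (since 1/z0 = 0.2):
  P(z) = (1 - 0.2 z)(1 + (0.26) z + (-1.03) z^2)
  [check: z-coef 0.26 - (0.2) = 0.06; z^2-coef -1.03 - (0.2)(0.26) = -1.082; z^3-coef -(0.2)(-1.03) = 0.206.]
Remaining roots from the quadratic factor 1 + (0.26) z + (-1.03) z^2:
  Set 1 + (0.26) z + (-1.03) z^2 = 0, i.e. a z^2 + b z + c = 0 with a = -1.03, b = 0.26, c = 1.
  Discriminant D = b^2 - 4ac = (0.26)^2 - 4*(-1.03)*1 = 0.0676 - (-4.12) = 4.1876.
  D >= 0, so the roots are real: z = (-b +/- sqrt(D)) / (2a) = (-0.26 +/- 2.046363) / (-2.06).
    z_1 = (-0.26 + 2.046363) / (-2.06) = -0.8672,   |z_1| = 0.8672.
    z_2 = (-0.26 - 2.046363) / (-2.06) = 1.1196,   |z_2| = 1.1196.
Moduli of all roots: 5.0000, 0.8672, 1.1196.
All moduli strictly greater than 1? No.
Verdict: Not invertible.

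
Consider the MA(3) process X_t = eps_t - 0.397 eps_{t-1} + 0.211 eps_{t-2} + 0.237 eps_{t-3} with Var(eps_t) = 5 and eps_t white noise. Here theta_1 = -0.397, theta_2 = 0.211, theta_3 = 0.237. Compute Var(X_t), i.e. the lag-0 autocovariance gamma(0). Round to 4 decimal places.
\gamma(0) = 6.2915

For an MA(q) process X_t = eps_t + sum_i theta_i eps_{t-i} with
Var(eps_t) = sigma^2, the variance is
  gamma(0) = sigma^2 * (1 + sum_i theta_i^2).
  sum_i theta_i^2 = (-0.397)^2 + (0.211)^2 + (0.237)^2 = 0.157609 + 0.044521 + 0.056169 = 0.258299.
  gamma(0) = 5 * (1 + 0.258299) = 5 * 1.258299 = 6.291495, which rounds to 6.2915.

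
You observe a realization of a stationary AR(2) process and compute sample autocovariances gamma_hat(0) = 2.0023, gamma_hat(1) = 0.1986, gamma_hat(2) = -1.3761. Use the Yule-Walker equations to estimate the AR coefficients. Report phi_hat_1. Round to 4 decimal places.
\hat\phi_{1} = 0.1690

The Yule-Walker equations for an AR(p) process read, in matrix form,
  Gamma_p phi = r_p,   with   (Gamma_p)_{ij} = gamma(|i - j|),
                       (r_p)_i = gamma(i),   i,j = 1..p.
Substitute the sample gammas (Toeplitz matrix and right-hand side of size 2):
  Gamma_p = [[2.0023, 0.1986], [0.1986, 2.0023]]
  r_p     = [0.1986, -1.3761]
Written out:
  2.0023 phi_1 + 0.1986 phi_2 = 0.1986
  0.1986 phi_1 + 2.0023 phi_2 = -1.3761
Solve by Cramer's rule:
  det = gamma(0)^2 - gamma(1)^2 = (2.0023)^2 - (0.1986)^2 = 4.00920529 - 0.03944196 = 3.96976333
  phi_hat_1 = [gamma(1) gamma(0) - gamma(1) gamma(2)] / det = [(0.1986)(2.0023) - (0.1986)(-1.3761)] / 3.96976333 = 0.67095024 / 3.96976333 = 0.169
  phi_hat_2 = [gamma(0) gamma(2) - gamma(1)^2] / det = [(2.0023)(-1.3761) - (0.1986)^2] / 3.96976333 = -2.79480699 / 3.96976333 = -0.704
So phi_hat = [0.1690, -0.7040].
Therefore phi_hat_1 = 0.1690.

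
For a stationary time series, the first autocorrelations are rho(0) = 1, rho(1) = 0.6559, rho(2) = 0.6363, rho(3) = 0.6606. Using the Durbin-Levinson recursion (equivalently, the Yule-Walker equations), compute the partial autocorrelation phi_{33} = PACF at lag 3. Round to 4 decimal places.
\phi_{33} = 0.3169

The PACF at lag k is phi_{kk}, the last component of the solution
to the Yule-Walker system G_k phi = r_k where
  (G_k)_{ij} = rho(|i - j|), (r_k)_i = rho(i), i,j = 1..k.
Equivalently, Durbin-Levinson gives phi_{kk} iteratively:
  phi_{11} = rho(1)
  phi_{kk} = [rho(k) - sum_{j=1..k-1} phi_{k-1,j} rho(k-j)]
            / [1 - sum_{j=1..k-1} phi_{k-1,j} rho(j)],
  phi_{k,j} = phi_{k-1,j} - phi_{kk} phi_{k-1,k-j},  j = 1..k-1.
Step k = 1:
  phi_11 = rho(1) = 0.6559.
Step k = 2:
  phi_22 = [rho(2) - phi_11 rho(1)] / [1 - phi_11 rho(1)] = [0.6363 - (0.6559)(0.6559)] / [1 - (0.6559)(0.6559)]
         = 0.20609519 / 0.56979519 = 0.3617.
  Update: phi_21 = phi_11 - phi_22 phi_11 = 0.6559 - (0.3617)(0.6559) = 0.418661.
Step k = 3:
  phi_33 = [rho(3) - phi_21 rho(2) - phi_22 rho(1)] / [1 - phi_21 rho(1) - phi_22 rho(2)]
    numerator   = 0.6606 - (0.418661)(0.6363) - (0.3617)(0.6559) = 0.15696688
    denominator = 1 - (0.418661)(0.6559) - (0.3617)(0.6363) = 0.49525046
  phi_33 = 0.15696688 / 0.49525046 = 0.3169.
Therefore phi_{33} = 0.3169.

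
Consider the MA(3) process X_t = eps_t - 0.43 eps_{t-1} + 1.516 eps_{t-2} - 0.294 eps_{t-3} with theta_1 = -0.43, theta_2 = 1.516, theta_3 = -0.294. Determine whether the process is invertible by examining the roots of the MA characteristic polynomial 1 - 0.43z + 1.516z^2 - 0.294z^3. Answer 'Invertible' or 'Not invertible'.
\text{Not invertible}

The MA(q) characteristic polynomial is P(z) = 1 - 0.43z + 1.516z^2 - 0.294z^3.
Invertibility requires all roots to lie outside the unit circle, i.e. |z| > 1 for every root.
Degree 3: look for a simple real root z0 first, then factor out (1 - z/z0) and solve the remaining quadratic.
Testing z0 = 5: P(5) = 1 + (-0.43)(5) + (1.516)(5)^2 + (-0.294)(5)^3
  = 1 + (-2.15) + (37.9) + (-36.75) = 0.  So z_0 = 5 is a root, |z_0| = 5.
Divide out the factor (1 - 0.2 z) = (1 - z/z0) (since 1/z0 = 0.2):
  P(z) = (1 - 0.2 z)(1 + (-0.23) z + (1.47) z^2)
  [check: z-coef -0.23 - (0.2) = -0.43; z^2-coef 1.47 - (0.2)(-0.23) = 1.516; z^3-coef -(0.2)(1.47) = -0.294.]
Remaining roots from the quadratic factor 1 + (-0.23) z + (1.47) z^2:
  Set 1 + (-0.23) z + (1.47) z^2 = 0, i.e. a z^2 + b z + c = 0 with a = 1.47, b = -0.23, c = 1.
  Discriminant D = b^2 - 4ac = (-0.23)^2 - 4*(1.47)*1 = 0.0529 - (5.88) = -5.8271.
  D < 0, so the roots are the complex-conjugate pair z = (-b +/- i sqrt(-D)) / (2a) = 0.0782 +/- 0.8211i.
  For a conjugate pair |z|^2 = z * conj(z) = (product of roots) = c/a = 1/(1.47) = 0.680272, so |z| = sqrt(0.680272) = 0.8248 for both roots.
Moduli of all roots: 5.0000, 0.8248, 0.8248.
All moduli strictly greater than 1? No.
Verdict: Not invertible.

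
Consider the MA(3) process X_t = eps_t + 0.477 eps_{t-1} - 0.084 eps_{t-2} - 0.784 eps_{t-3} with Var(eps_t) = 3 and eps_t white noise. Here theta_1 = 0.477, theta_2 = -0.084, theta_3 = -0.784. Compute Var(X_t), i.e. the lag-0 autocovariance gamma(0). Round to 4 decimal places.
\gamma(0) = 5.5477

For an MA(q) process X_t = eps_t + sum_i theta_i eps_{t-i} with
Var(eps_t) = sigma^2, the variance is
  gamma(0) = sigma^2 * (1 + sum_i theta_i^2).
  sum_i theta_i^2 = (0.477)^2 + (-0.084)^2 + (-0.784)^2 = 0.227529 + 0.007056 + 0.614656 = 0.849241.
  gamma(0) = 3 * (1 + 0.849241) = 3 * 1.849241 = 5.547723, which rounds to 5.5477.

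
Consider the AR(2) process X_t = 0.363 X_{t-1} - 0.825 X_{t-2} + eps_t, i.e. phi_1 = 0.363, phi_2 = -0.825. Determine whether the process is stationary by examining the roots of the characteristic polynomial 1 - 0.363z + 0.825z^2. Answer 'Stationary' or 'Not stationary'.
\text{Stationary}

The AR(p) characteristic polynomial is P(z) = 1 - 0.363z + 0.825z^2.
Stationarity requires all roots to lie outside the unit circle, i.e. |z| > 1 for every root.
Set 1 + (-0.363) z + (0.825) z^2 = 0, i.e. a z^2 + b z + c = 0 with a = 0.825, b = -0.363, c = 1.
Discriminant D = b^2 - 4ac = (-0.363)^2 - 4*(0.825)*1 = 0.131769 - (3.3) = -3.168231.
D < 0, so the roots are the complex-conjugate pair z = (-b +/- i sqrt(-D)) / (2a) = 0.22 +/- 1.0788i.
For a conjugate pair |z|^2 = z * conj(z) = (product of roots) = c/a = 1/(0.825) = 1.212121, so |z| = sqrt(1.212121) = 1.101 for both roots.
Moduli of all roots: 1.1010, 1.1010.
All moduli strictly greater than 1? Yes.
Verdict: Stationary.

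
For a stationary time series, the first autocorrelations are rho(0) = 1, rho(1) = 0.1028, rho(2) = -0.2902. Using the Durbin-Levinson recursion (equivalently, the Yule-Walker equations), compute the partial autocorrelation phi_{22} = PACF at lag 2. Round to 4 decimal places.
\phi_{22} = -0.3040

The PACF at lag k is phi_{kk}, the last component of the solution
to the Yule-Walker system G_k phi = r_k where
  (G_k)_{ij} = rho(|i - j|), (r_k)_i = rho(i), i,j = 1..k.
Equivalently, Durbin-Levinson gives phi_{kk} iteratively:
  phi_{11} = rho(1)
  phi_{kk} = [rho(k) - sum_{j=1..k-1} phi_{k-1,j} rho(k-j)]
            / [1 - sum_{j=1..k-1} phi_{k-1,j} rho(j)],
  phi_{k,j} = phi_{k-1,j} - phi_{kk} phi_{k-1,k-j},  j = 1..k-1.
Step k = 1:
  phi_11 = rho(1) = 0.1028.
Step k = 2:
  phi_22 = [rho(2) - phi_11 rho(1)] / [1 - phi_11 rho(1)] = [-0.2902 - (0.1028)(0.1028)] / [1 - (0.1028)(0.1028)]
         = -0.30076784 / 0.98943216 = -0.304.
Therefore phi_{22} = -0.3040.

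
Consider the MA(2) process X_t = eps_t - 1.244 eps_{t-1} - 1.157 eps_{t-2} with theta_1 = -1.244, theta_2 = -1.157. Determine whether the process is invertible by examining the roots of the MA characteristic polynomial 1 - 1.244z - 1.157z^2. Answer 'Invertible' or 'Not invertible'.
\text{Not invertible}

The MA(q) characteristic polynomial is P(z) = 1 - 1.244z - 1.157z^2.
Invertibility requires all roots to lie outside the unit circle, i.e. |z| > 1 for every root.
Set 1 + (-1.244) z + (-1.157) z^2 = 0, i.e. a z^2 + b z + c = 0 with a = -1.157, b = -1.244, c = 1.
Discriminant D = b^2 - 4ac = (-1.244)^2 - 4*(-1.157)*1 = 1.547536 - (-4.628) = 6.175536.
D >= 0, so the roots are real: z = (-b +/- sqrt(D)) / (2a) = (1.244 +/- 2.485063) / (-2.314).
  z_1 = (1.244 + 2.485063) / (-2.314) = -1.6115,   |z_1| = 1.6115.
  z_2 = (1.244 - 2.485063) / (-2.314) = 0.5363,   |z_2| = 0.5363.
Moduli of all roots: 1.6115, 0.5363.
All moduli strictly greater than 1? No.
Verdict: Not invertible.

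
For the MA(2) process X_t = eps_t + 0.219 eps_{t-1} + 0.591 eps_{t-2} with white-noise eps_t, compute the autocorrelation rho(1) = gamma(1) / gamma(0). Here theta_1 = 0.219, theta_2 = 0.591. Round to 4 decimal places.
\rho(1) = 0.2494

For an MA(q) process with theta_0 = 1, the autocovariance is
  gamma(k) = sigma^2 * sum_{i=0..q-k} theta_i * theta_{i+k},
and rho(k) = gamma(k) / gamma(0). Sigma^2 cancels.
  numerator   = (1)*(0.219) + (0.219)*(0.591) = 0.348429.
  denominator = (1)^2 + (0.219)^2 + (0.591)^2 = 1.397242.
  rho(1) = 0.348429 / 1.397242 = 0.2494.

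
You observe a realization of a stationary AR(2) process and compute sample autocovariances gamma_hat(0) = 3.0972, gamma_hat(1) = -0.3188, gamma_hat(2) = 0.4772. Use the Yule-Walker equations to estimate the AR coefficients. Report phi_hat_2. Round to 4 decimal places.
\hat\phi_{2} = 0.1450

The Yule-Walker equations for an AR(p) process read, in matrix form,
  Gamma_p phi = r_p,   with   (Gamma_p)_{ij} = gamma(|i - j|),
                       (r_p)_i = gamma(i),   i,j = 1..p.
Substitute the sample gammas (Toeplitz matrix and right-hand side of size 2):
  Gamma_p = [[3.0972, -0.3188], [-0.3188, 3.0972]]
  r_p     = [-0.3188, 0.4772]
Written out:
  3.0972 phi_1 - 0.3188 phi_2 = -0.3188
  -0.3188 phi_1 + 3.0972 phi_2 = 0.4772
Solve by Cramer's rule:
  det = gamma(0)^2 - gamma(1)^2 = (3.0972)^2 - (-0.3188)^2 = 9.59264784 - 0.10163344 = 9.4910144
  phi_hat_1 = [gamma(1) gamma(0) - gamma(1) gamma(2)] / det = [(-0.3188)(3.0972) - (-0.3188)(0.4772)] / 9.4910144 = -0.835256 / 9.4910144 = -0.088
  phi_hat_2 = [gamma(0) gamma(2) - gamma(1)^2] / det = [(3.0972)(0.4772) - (-0.3188)^2] / 9.4910144 = 1.3763504 / 9.4910144 = 0.145
So phi_hat = [-0.0880, 0.1450].
Therefore phi_hat_2 = 0.1450.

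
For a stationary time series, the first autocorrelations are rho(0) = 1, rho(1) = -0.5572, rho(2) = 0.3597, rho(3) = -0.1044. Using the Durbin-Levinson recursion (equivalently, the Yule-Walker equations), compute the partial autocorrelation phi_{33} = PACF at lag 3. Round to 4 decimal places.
\phi_{33} = 0.1771

The PACF at lag k is phi_{kk}, the last component of the solution
to the Yule-Walker system G_k phi = r_k where
  (G_k)_{ij} = rho(|i - j|), (r_k)_i = rho(i), i,j = 1..k.
Equivalently, Durbin-Levinson gives phi_{kk} iteratively:
  phi_{11} = rho(1)
  phi_{kk} = [rho(k) - sum_{j=1..k-1} phi_{k-1,j} rho(k-j)]
            / [1 - sum_{j=1..k-1} phi_{k-1,j} rho(j)],
  phi_{k,j} = phi_{k-1,j} - phi_{kk} phi_{k-1,k-j},  j = 1..k-1.
Step k = 1:
  phi_11 = rho(1) = -0.5572.
Step k = 2:
  phi_22 = [rho(2) - phi_11 rho(1)] / [1 - phi_11 rho(1)] = [0.3597 - (-0.5572)(-0.5572)] / [1 - (-0.5572)(-0.5572)]
         = 0.04922816 / 0.68952816 = 0.071394.
  Update: phi_21 = phi_11 - phi_22 phi_11 = -0.5572 - (0.071394)(-0.5572) = -0.517419.
Step k = 3:
  phi_33 = [rho(3) - phi_21 rho(2) - phi_22 rho(1)] / [1 - phi_21 rho(1) - phi_22 rho(2)]
    numerator   = -0.1044 - (-0.517419)(0.3597) - (0.071394)(-0.5572) = 0.12149644
    denominator = 1 - (-0.517419)(-0.5572) - (0.071394)(0.3597) = 0.68601357
  phi_33 = 0.12149644 / 0.68601357 = 0.1771.
Therefore phi_{33} = 0.1771.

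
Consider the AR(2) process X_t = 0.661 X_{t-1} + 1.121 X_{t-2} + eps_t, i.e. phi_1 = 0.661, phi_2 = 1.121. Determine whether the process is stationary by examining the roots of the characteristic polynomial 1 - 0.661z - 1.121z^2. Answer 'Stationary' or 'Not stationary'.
\text{Not stationary}

The AR(p) characteristic polynomial is P(z) = 1 - 0.661z - 1.121z^2.
Stationarity requires all roots to lie outside the unit circle, i.e. |z| > 1 for every root.
Set 1 + (-0.661) z + (-1.121) z^2 = 0, i.e. a z^2 + b z + c = 0 with a = -1.121, b = -0.661, c = 1.
Discriminant D = b^2 - 4ac = (-0.661)^2 - 4*(-1.121)*1 = 0.436921 - (-4.484) = 4.920921.
D >= 0, so the roots are real: z = (-b +/- sqrt(D)) / (2a) = (0.661 +/- 2.218315) / (-2.242).
  z_1 = (0.661 + 2.218315) / (-2.242) = -1.2843,   |z_1| = 1.2843.
  z_2 = (0.661 - 2.218315) / (-2.242) = 0.6946,   |z_2| = 0.6946.
Moduli of all roots: 1.2843, 0.6946.
All moduli strictly greater than 1? No.
Verdict: Not stationary.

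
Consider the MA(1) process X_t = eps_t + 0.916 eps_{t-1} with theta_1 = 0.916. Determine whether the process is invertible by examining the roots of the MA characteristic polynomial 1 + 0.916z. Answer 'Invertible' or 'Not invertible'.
\text{Invertible}

The MA(q) characteristic polynomial is P(z) = 1 + 0.916z.
Invertibility requires all roots to lie outside the unit circle, i.e. |z| > 1 for every root.
This is linear in z: 1 + (0.916) z = 0  =>  z = -1/(0.916) = -1.091703,  |z| = 1.091703.
Moduli of all roots: 1.0917.
All moduli strictly greater than 1? Yes.
Verdict: Invertible.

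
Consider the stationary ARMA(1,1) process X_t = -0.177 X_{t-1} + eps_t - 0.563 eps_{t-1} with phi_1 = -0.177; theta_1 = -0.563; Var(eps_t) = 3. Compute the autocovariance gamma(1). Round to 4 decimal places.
\gamma(1) = -2.5202

Multiply the model equation by X_{t-k} and take expectations. With theta_0 = psi_0 = 1 and psi_j the MA(infinity) weights, this gives
  gamma(k) - sum_i phi_i gamma(k-i) = c_k,
  c_k = sigma^2 * sum_{j=k..q} theta_j psi_{j-k}   (c_k = 0 for k > q),
using gamma(-m) = gamma(m).
psi-weights needed (psi_j = theta_j + sum_i phi_i psi_{j-i}):
  psi_1 = theta_1 + phi_1 = -0.563 + (-0.177) = -0.74
Right-hand sides:
  c_0 = sigma^2 (1 + theta_1 psi_1) = 3 * (1 + (-0.563)(-0.74)) = 3 * 1.41662 = 4.24986
  c_1 = sigma^2 theta_1 = 3 * (-0.563) = -1.689
  c_2 = 0
Equations for k = 0 and k = 1 (AR order 1):
  gamma(0) = phi_1 gamma(1) + c_0
  gamma(1) = phi_1 gamma(0) + c_1
Substituting the second into the first: gamma(0) (1 - phi_1^2) = c_0 + phi_1 c_1, so
  gamma(0) = (c_0 + phi_1 c_1) / (1 - phi_1^2) = (4.24986 + (-0.177)(-1.689)) / (1 - (-0.177)^2) = 4.548813 / 0.968671 = 4.695932.
  gamma(1) = phi_1 gamma(0) + c_1 = (-0.177)(4.695932) + (-1.689) = -2.52018.
Therefore gamma(1) = -2.5202 (to 4 decimal places).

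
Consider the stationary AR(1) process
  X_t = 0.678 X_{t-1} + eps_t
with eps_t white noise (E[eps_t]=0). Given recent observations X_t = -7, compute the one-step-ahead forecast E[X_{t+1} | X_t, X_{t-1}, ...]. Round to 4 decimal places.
E[X_{t+1} \mid \mathcal F_t] = -4.7460

For an AR(p) model X_t = c + sum_i phi_i X_{t-i} + eps_t, the
one-step-ahead conditional mean is
  E[X_{t+1} | X_t, ...] = c + sum_i phi_i X_{t+1-i}.
Substitute known values:
  E[X_{t+1} | ...] = (0.678) * (-7)
                   = -4.7460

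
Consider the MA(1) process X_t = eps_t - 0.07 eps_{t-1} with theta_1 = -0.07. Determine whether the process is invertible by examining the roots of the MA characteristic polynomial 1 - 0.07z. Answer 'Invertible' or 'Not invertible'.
\text{Invertible}

The MA(q) characteristic polynomial is P(z) = 1 - 0.07z.
Invertibility requires all roots to lie outside the unit circle, i.e. |z| > 1 for every root.
This is linear in z: 1 + (-0.07) z = 0  =>  z = -1/(-0.07) = 14.285714,  |z| = 14.285714.
Moduli of all roots: 14.2857.
All moduli strictly greater than 1? Yes.
Verdict: Invertible.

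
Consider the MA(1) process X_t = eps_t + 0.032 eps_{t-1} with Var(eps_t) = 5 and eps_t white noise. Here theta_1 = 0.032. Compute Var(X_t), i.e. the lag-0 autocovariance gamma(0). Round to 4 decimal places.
\gamma(0) = 5.0051

For an MA(q) process X_t = eps_t + sum_i theta_i eps_{t-i} with
Var(eps_t) = sigma^2, the variance is
  gamma(0) = sigma^2 * (1 + sum_i theta_i^2).
  sum_i theta_i^2 = (0.032)^2 = 0.001024.
  gamma(0) = 5 * (1 + 0.001024) = 5 * 1.001024 = 5.00512, which rounds to 5.0051.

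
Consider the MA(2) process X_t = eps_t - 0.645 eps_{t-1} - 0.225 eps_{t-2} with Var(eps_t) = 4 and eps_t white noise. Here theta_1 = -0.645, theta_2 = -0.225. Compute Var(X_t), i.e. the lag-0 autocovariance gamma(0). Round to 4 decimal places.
\gamma(0) = 5.8666

For an MA(q) process X_t = eps_t + sum_i theta_i eps_{t-i} with
Var(eps_t) = sigma^2, the variance is
  gamma(0) = sigma^2 * (1 + sum_i theta_i^2).
  sum_i theta_i^2 = (-0.645)^2 + (-0.225)^2 = 0.416025 + 0.050625 = 0.46665.
  gamma(0) = 4 * (1 + 0.46665) = 4 * 1.46665 = 5.8666.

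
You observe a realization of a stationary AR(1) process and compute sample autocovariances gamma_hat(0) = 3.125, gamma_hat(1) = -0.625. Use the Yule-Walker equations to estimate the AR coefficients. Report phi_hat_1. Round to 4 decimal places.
\hat\phi_{1} = -0.2000

The Yule-Walker equations for an AR(p) process read, in matrix form,
  Gamma_p phi = r_p,   with   (Gamma_p)_{ij} = gamma(|i - j|),
                       (r_p)_i = gamma(i),   i,j = 1..p.
Substitute the sample gammas (Toeplitz matrix and right-hand side of size 1):
  Gamma_p = [[3.125]]
  r_p     = [-0.625]
With p = 1 this is the single equation gamma(0) phi_1 = gamma(1):
  phi_hat_1 = gamma(1) / gamma(0) = -0.625 / 3.125 = -0.2000.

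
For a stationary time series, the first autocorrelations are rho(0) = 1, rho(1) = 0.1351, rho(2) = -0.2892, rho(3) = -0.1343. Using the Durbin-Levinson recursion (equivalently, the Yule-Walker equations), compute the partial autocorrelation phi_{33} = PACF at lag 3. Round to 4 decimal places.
\phi_{33} = -0.0459

The PACF at lag k is phi_{kk}, the last component of the solution
to the Yule-Walker system G_k phi = r_k where
  (G_k)_{ij} = rho(|i - j|), (r_k)_i = rho(i), i,j = 1..k.
Equivalently, Durbin-Levinson gives phi_{kk} iteratively:
  phi_{11} = rho(1)
  phi_{kk} = [rho(k) - sum_{j=1..k-1} phi_{k-1,j} rho(k-j)]
            / [1 - sum_{j=1..k-1} phi_{k-1,j} rho(j)],
  phi_{k,j} = phi_{k-1,j} - phi_{kk} phi_{k-1,k-j},  j = 1..k-1.
Step k = 1:
  phi_11 = rho(1) = 0.1351.
Step k = 2:
  phi_22 = [rho(2) - phi_11 rho(1)] / [1 - phi_11 rho(1)] = [-0.2892 - (0.1351)(0.1351)] / [1 - (0.1351)(0.1351)]
         = -0.30745201 / 0.98174799 = -0.313168.
  Update: phi_21 = phi_11 - phi_22 phi_11 = 0.1351 - (-0.313168)(0.1351) = 0.177409.
Step k = 3:
  phi_33 = [rho(3) - phi_21 rho(2) - phi_22 rho(1)] / [1 - phi_21 rho(1) - phi_22 rho(2)]
    numerator   = -0.1343 - (0.177409)(-0.2892) - (-0.313168)(0.1351) = -0.04068433
    denominator = 1 - (0.177409)(0.1351) - (-0.313168)(-0.2892) = 0.88546387
  phi_33 = -0.04068433 / 0.88546387 = -0.0459.
Therefore phi_{33} = -0.0459.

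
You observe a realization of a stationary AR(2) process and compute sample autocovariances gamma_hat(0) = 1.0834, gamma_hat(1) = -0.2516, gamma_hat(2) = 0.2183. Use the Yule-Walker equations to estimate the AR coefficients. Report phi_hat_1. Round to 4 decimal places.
\hat\phi_{1} = -0.1960

The Yule-Walker equations for an AR(p) process read, in matrix form,
  Gamma_p phi = r_p,   with   (Gamma_p)_{ij} = gamma(|i - j|),
                       (r_p)_i = gamma(i),   i,j = 1..p.
Substitute the sample gammas (Toeplitz matrix and right-hand side of size 2):
  Gamma_p = [[1.0834, -0.2516], [-0.2516, 1.0834]]
  r_p     = [-0.2516, 0.2183]
Written out:
  1.0834 phi_1 - 0.2516 phi_2 = -0.2516
  -0.2516 phi_1 + 1.0834 phi_2 = 0.2183
Solve by Cramer's rule:
  det = gamma(0)^2 - gamma(1)^2 = (1.0834)^2 - (-0.2516)^2 = 1.17375556 - 0.06330256 = 1.110453
  phi_hat_1 = [gamma(1) gamma(0) - gamma(1) gamma(2)] / det = [(-0.2516)(1.0834) - (-0.2516)(0.2183)] / 1.110453 = -0.21765916 / 1.110453 = -0.196
  phi_hat_2 = [gamma(0) gamma(2) - gamma(1)^2] / det = [(1.0834)(0.2183) - (-0.2516)^2] / 1.110453 = 0.17320366 / 1.110453 = 0.156
So phi_hat = [-0.1960, 0.1560].
Therefore phi_hat_1 = -0.1960.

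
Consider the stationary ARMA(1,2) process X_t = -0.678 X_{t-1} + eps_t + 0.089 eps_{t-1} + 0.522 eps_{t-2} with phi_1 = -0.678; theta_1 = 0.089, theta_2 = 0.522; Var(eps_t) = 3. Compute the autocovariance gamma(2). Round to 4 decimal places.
\gamma(2) = 6.0344

Multiply the model equation by X_{t-k} and take expectations. With theta_0 = psi_0 = 1 and psi_j the MA(infinity) weights, this gives
  gamma(k) - sum_i phi_i gamma(k-i) = c_k,
  c_k = sigma^2 * sum_{j=k..q} theta_j psi_{j-k}   (c_k = 0 for k > q),
using gamma(-m) = gamma(m).
psi-weights needed (psi_j = theta_j + sum_i phi_i psi_{j-i}):
  psi_1 = theta_1 + phi_1 = 0.089 + (-0.678) = -0.589
  psi_2 = theta_2 + phi_1 psi_1 = 0.522 + (-0.678)(-0.589) = 0.921342
Right-hand sides:
  c_0 = sigma^2 (1 + theta_1 psi_1 + theta_2 psi_2) = 3 * (1 + (0.089)(-0.589) + (0.522)(0.921342)) = 3 * 1.42852 = 4.285559
  c_1 = sigma^2 (theta_1 + theta_2 psi_1) = 3 * (0.089 + (0.522)(-0.589)) = -0.655374
  c_2 = sigma^2 theta_2 = 3 * (0.522) = 1.566
Equations for k = 0 and k = 1 (AR order 1):
  gamma(0) = phi_1 gamma(1) + c_0
  gamma(1) = phi_1 gamma(0) + c_1
Substituting the second into the first: gamma(0) (1 - phi_1^2) = c_0 + phi_1 c_1, so
  gamma(0) = (c_0 + phi_1 c_1) / (1 - phi_1^2) = (4.285559 + (-0.678)(-0.655374)) / (1 - (-0.678)^2) = 4.729902 / 0.540316 = 8.753955.
  gamma(1) = phi_1 gamma(0) + c_1 = (-0.678)(8.753955) + (-0.655374) = -6.590556.
For k = 2: gamma(2) = phi_1 gamma(1) + c_2
  = (-0.678)(-6.590556) + (1.566) = 6.034397.
Therefore gamma(2) = 6.0344 (to 4 decimal places).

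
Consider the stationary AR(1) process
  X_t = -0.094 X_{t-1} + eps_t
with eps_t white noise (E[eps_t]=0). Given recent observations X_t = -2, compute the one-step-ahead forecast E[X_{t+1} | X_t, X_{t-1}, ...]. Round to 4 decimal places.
E[X_{t+1} \mid \mathcal F_t] = 0.1880

For an AR(p) model X_t = c + sum_i phi_i X_{t-i} + eps_t, the
one-step-ahead conditional mean is
  E[X_{t+1} | X_t, ...] = c + sum_i phi_i X_{t+1-i}.
Substitute known values:
  E[X_{t+1} | ...] = (-0.094) * (-2)
                   = 0.1880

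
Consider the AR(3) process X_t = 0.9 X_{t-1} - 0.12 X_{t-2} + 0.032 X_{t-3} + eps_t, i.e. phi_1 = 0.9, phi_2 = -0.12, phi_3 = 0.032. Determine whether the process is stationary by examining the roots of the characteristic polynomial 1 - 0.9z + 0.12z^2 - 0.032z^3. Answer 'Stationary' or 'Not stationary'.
\text{Stationary}

The AR(p) characteristic polynomial is P(z) = 1 - 0.9z + 0.12z^2 - 0.032z^3.
Stationarity requires all roots to lie outside the unit circle, i.e. |z| > 1 for every root.
Degree 3: look for a simple real root z0 first, then factor out (1 - z/z0) and solve the remaining quadratic.
Testing z0 = 1.25: P(1.25) = 1 + (-0.9)(1.25) + (0.12)(1.25)^2 + (-0.032)(1.25)^3
  = 1 + (-1.125) + (0.1875) + (-0.0625) = 0.  So z_0 = 1.25 is a root, |z_0| = 1.25.
Divide out the factor (1 - 0.8 z) = (1 - z/z0) (since 1/z0 = 0.8):
  P(z) = (1 - 0.8 z)(1 + (-0.1) z + (0.04) z^2)
  [check: z-coef -0.1 - (0.8) = -0.9; z^2-coef 0.04 - (0.8)(-0.1) = 0.12; z^3-coef -(0.8)(0.04) = -0.032.]
Remaining roots from the quadratic factor 1 + (-0.1) z + (0.04) z^2:
  Set 1 + (-0.1) z + (0.04) z^2 = 0, i.e. a z^2 + b z + c = 0 with a = 0.04, b = -0.1, c = 1.
  Discriminant D = b^2 - 4ac = (-0.1)^2 - 4*(0.04)*1 = 0.01 - (0.16) = -0.15.
  D < 0, so the roots are the complex-conjugate pair z = (-b +/- i sqrt(-D)) / (2a) = 1.25 +/- 4.8412i.
  For a conjugate pair |z|^2 = z * conj(z) = (product of roots) = c/a = 1/(0.04) = 25, so |z| = sqrt(25) = 5 for both roots.
Moduli of all roots: 1.2500, 5.0000, 5.0000.
All moduli strictly greater than 1? Yes.
Verdict: Stationary.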